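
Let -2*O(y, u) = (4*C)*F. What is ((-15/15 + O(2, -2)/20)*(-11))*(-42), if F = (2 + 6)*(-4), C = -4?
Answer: -31878/5 ≈ -6375.6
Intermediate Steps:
F = -32 (F = 8*(-4) = -32)
O(y, u) = -256 (O(y, u) = -4*(-4)*(-32)/2 = -(-8)*(-32) = -1/2*512 = -256)
((-15/15 + O(2, -2)/20)*(-11))*(-42) = ((-15/15 - 256/20)*(-11))*(-42) = ((-15*1/15 - 256*1/20)*(-11))*(-42) = ((-1 - 64/5)*(-11))*(-42) = -69/5*(-11)*(-42) = (759/5)*(-42) = -31878/5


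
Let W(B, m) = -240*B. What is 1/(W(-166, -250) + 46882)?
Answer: 1/86722 ≈ 1.1531e-5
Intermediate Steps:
1/(W(-166, -250) + 46882) = 1/(-240*(-166) + 46882) = 1/(39840 + 46882) = 1/86722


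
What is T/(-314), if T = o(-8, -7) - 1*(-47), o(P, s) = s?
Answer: -20/157 ≈ -0.12739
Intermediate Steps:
T = 40 (T = -7 - 1*(-47) = -7 + 47 = 40)
T/(-314) = 40/(-314) = 40*(-1/314) = -20/157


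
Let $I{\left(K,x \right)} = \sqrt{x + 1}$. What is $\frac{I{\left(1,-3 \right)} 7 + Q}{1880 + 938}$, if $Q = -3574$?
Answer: $- \frac{1787}{1409} + \frac{7 i \sqrt{2}}{2818} \approx -1.2683 + 0.003513 i$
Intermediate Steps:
$I{\left(K,x \right)} = \sqrt{1 + x}$
$\frac{I{\left(1,-3 \right)} 7 + Q}{1880 + 938} = \frac{\sqrt{1 - 3} \cdot 7 - 3574}{1880 + 938} = \frac{\sqrt{-2} \cdot 7 - 3574}{2818} = \left(i \sqrt{2} \cdot 7 - 3574\right) \frac{1}{2818} = \left(7 i \sqrt{2} - 3574\right) \frac{1}{2818} = \left(-3574 + 7 i \sqrt{2}\right) \frac{1}{2818} = - \frac{1787}{1409} + \frac{7 i \sqrt{2}}{2818}$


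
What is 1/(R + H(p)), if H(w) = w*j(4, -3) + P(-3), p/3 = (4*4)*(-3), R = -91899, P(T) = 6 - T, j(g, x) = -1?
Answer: -1/91746 ≈ -1.0900e-5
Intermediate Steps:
p = -144 (p = 3*((4*4)*(-3)) = 3*(16*(-3)) = 3*(-48) = -144)
H(w) = 9 - w (H(w) = w*(-1) + (6 - 1*(-3)) = -w + (6 + 3) = -w + 9 = 9 - w)
1/(R + H(p)) = 1/(-91899 + (9 - 1*(-144))) = 1/(-91899 + (9 + 144)) = 1/(-91899 + 153) = 1/(-91746) = -1/91746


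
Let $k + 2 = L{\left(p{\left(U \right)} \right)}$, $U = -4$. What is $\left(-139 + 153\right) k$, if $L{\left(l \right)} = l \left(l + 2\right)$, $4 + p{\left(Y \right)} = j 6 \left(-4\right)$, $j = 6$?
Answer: $302484$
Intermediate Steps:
$p{\left(Y \right)} = -148$ ($p{\left(Y \right)} = -4 + 6 \cdot 6 \left(-4\right) = -4 + 36 \left(-4\right) = -4 - 144 = -148$)
$L{\left(l \right)} = l \left(2 + l\right)$
$k = 21606$ ($k = -2 - 148 \left(2 - 148\right) = -2 - -21608 = -2 + 21608 = 21606$)
$\left(-139 + 153\right) k = \left(-139 + 153\right) 21606 = 14 \cdot 21606 = 302484$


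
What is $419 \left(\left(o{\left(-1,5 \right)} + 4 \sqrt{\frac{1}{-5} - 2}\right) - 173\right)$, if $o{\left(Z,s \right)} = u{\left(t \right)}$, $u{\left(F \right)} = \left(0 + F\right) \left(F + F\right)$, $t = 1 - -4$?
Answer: $-51537 + \frac{1676 i \sqrt{55}}{5} \approx -51537.0 + 2485.9 i$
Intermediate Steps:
$t = 5$ ($t = 1 + 4 = 5$)
$u{\left(F \right)} = 2 F^{2}$ ($u{\left(F \right)} = F 2 F = 2 F^{2}$)
$o{\left(Z,s \right)} = 50$ ($o{\left(Z,s \right)} = 2 \cdot 5^{2} = 2 \cdot 25 = 50$)
$419 \left(\left(o{\left(-1,5 \right)} + 4 \sqrt{\frac{1}{-5} - 2}\right) - 173\right) = 419 \left(\left(50 + 4 \sqrt{\frac{1}{-5} - 2}\right) - 173\right) = 419 \left(\left(50 + 4 \sqrt{- \frac{1}{5} - 2}\right) - 173\right) = 419 \left(\left(50 + 4 \sqrt{- \frac{11}{5}}\right) - 173\right) = 419 \left(\left(50 + 4 \frac{i \sqrt{55}}{5}\right) - 173\right) = 419 \left(\left(50 + \frac{4 i \sqrt{55}}{5}\right) - 173\right) = 419 \left(-123 + \frac{4 i \sqrt{55}}{5}\right) = -51537 + \frac{1676 i \sqrt{55}}{5}$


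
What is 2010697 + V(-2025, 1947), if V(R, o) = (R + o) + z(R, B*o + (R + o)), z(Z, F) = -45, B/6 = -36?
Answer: 2010574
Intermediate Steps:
B = -216 (B = 6*(-36) = -216)
V(R, o) = -45 + R + o (V(R, o) = (R + o) - 45 = -45 + R + o)
2010697 + V(-2025, 1947) = 2010697 + (-45 - 2025 + 1947) = 2010697 - 123 = 2010574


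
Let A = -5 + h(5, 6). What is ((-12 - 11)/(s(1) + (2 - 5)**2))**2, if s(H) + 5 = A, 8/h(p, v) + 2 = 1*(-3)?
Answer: 13225/169 ≈ 78.254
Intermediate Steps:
h(p, v) = -8/5 (h(p, v) = 8/(-2 + 1*(-3)) = 8/(-2 - 3) = 8/(-5) = 8*(-1/5) = -8/5)
A = -33/5 (A = -5 - 8/5 = -33/5 ≈ -6.6000)
s(H) = -58/5 (s(H) = -5 - 33/5 = -58/5)
((-12 - 11)/(s(1) + (2 - 5)**2))**2 = ((-12 - 11)/(-58/5 + (2 - 5)**2))**2 = (-23/(-58/5 + (-3)**2))**2 = (-23/(-58/5 + 9))**2 = (-23/(-13/5))**2 = (-23*(-5/13))**2 = (115/13)**2 = 13225/169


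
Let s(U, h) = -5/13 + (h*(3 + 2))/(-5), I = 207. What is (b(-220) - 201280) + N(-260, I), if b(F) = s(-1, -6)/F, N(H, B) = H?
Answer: -576404473/2860 ≈ -2.0154e+5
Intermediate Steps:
s(U, h) = -5/13 - h (s(U, h) = -5*1/13 + (h*5)*(-⅕) = -5/13 + (5*h)*(-⅕) = -5/13 - h)
b(F) = 73/(13*F) (b(F) = (-5/13 - 1*(-6))/F = (-5/13 + 6)/F = 73/(13*F))
(b(-220) - 201280) + N(-260, I) = ((73/13)/(-220) - 201280) - 260 = ((73/13)*(-1/220) - 201280) - 260 = (-73/2860 - 201280) - 260 = -575660873/2860 - 260 = -576404473/2860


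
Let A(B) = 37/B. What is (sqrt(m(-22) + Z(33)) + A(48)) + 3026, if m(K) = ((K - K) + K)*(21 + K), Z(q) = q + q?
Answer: 145285/48 + 2*sqrt(22) ≈ 3036.2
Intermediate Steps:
Z(q) = 2*q
m(K) = K*(21 + K) (m(K) = (0 + K)*(21 + K) = K*(21 + K))
(sqrt(m(-22) + Z(33)) + A(48)) + 3026 = (sqrt(-22*(21 - 22) + 2*33) + 37/48) + 3026 = (sqrt(-22*(-1) + 66) + 37*(1/48)) + 3026 = (sqrt(22 + 66) + 37/48) + 3026 = (sqrt(88) + 37/48) + 3026 = (2*sqrt(22) + 37/48) + 3026 = (37/48 + 2*sqrt(22)) + 3026 = 145285/48 + 2*sqrt(22)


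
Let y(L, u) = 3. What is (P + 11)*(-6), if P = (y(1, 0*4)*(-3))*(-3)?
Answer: -228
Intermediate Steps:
P = 27 (P = (3*(-3))*(-3) = -9*(-3) = 27)
(P + 11)*(-6) = (27 + 11)*(-6) = 38*(-6) = -228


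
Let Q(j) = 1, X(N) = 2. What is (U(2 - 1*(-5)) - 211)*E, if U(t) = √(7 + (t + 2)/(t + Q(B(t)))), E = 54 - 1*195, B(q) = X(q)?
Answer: 29751 - 141*√130/4 ≈ 29349.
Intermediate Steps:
B(q) = 2
E = -141 (E = 54 - 195 = -141)
U(t) = √(7 + (2 + t)/(1 + t)) (U(t) = √(7 + (t + 2)/(t + 1)) = √(7 + (2 + t)/(1 + t)))
(U(2 - 1*(-5)) - 211)*E = (√((9 + 8*(2 - 1*(-5)))/(1 + (2 - 1*(-5)))) - 211)*(-141) = (√((9 + 8*(2 + 5))/(1 + (2 + 5))) - 211)*(-141) = (√((9 + 8*7)/(1 + 7)) - 211)*(-141) = (√((9 + 56)/8) - 211)*(-141) = (√((⅛)*65) - 211)*(-141) = (√(65/8) - 211)*(-141) = (√130/4 - 211)*(-141) = (-211 + √130/4)*(-141) = 29751 - 141*√130/4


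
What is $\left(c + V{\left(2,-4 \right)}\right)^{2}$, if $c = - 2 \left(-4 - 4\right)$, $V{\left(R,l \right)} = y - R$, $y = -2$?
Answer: $144$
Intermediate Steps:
$V{\left(R,l \right)} = -2 - R$
$c = 16$ ($c = \left(-2\right) \left(-8\right) = 16$)
$\left(c + V{\left(2,-4 \right)}\right)^{2} = \left(16 - 4\right)^{2} = 12^{2} = 144$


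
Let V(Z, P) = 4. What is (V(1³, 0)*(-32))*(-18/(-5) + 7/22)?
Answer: -27584/55 ≈ -501.53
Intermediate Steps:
(V(1³, 0)*(-32))*(-18/(-5) + 7/22) = (4*(-32))*(-18/(-5) + 7/22) = -128*(-18*(-⅕) + 7*(1/22)) = -128*(18/5 + 7/22) = -128*431/110 = -27584/55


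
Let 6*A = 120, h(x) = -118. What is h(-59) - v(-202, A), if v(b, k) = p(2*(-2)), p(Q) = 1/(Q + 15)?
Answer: -1299/11 ≈ -118.09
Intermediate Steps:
A = 20 (A = (⅙)*120 = 20)
p(Q) = 1/(15 + Q)
v(b, k) = 1/11 (v(b, k) = 1/(15 + 2*(-2)) = 1/(15 - 4) = 1/11)
h(-59) - v(-202, A) = -118 - 1*1/11 = -118 - 1/11 = -1299/11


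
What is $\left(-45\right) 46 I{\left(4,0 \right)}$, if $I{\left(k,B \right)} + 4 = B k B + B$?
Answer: $8280$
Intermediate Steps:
$I{\left(k,B \right)} = -4 + B + k B^{2}$ ($I{\left(k,B \right)} = -4 + \left(B k B + B\right) = -4 + \left(k B^{2} + B\right) = -4 + \left(B + k B^{2}\right) = -4 + B + k B^{2}$)
$\left(-45\right) 46 I{\left(4,0 \right)} = \left(-45\right) 46 \left(-4 + 0 + 4 \cdot 0^{2}\right) = - 2070 \left(-4 + 0 + 4 \cdot 0\right) = - 2070 \left(-4 + 0 + 0\right) = \left(-2070\right) \left(-4\right) = 8280$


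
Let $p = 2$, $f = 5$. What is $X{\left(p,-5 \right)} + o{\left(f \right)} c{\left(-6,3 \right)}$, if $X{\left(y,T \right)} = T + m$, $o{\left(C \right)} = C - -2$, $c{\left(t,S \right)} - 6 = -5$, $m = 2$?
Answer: $4$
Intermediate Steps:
$c{\left(t,S \right)} = 1$ ($c{\left(t,S \right)} = 6 - 5 = 1$)
$o{\left(C \right)} = 2 + C$ ($o{\left(C \right)} = C + 2 = 2 + C$)
$X{\left(y,T \right)} = 2 + T$ ($X{\left(y,T \right)} = T + 2 = 2 + T$)
$X{\left(p,-5 \right)} + o{\left(f \right)} c{\left(-6,3 \right)} = \left(2 - 5\right) + \left(2 + 5\right) 1 = -3 + 7 \cdot 1 = -3 + 7 = 4$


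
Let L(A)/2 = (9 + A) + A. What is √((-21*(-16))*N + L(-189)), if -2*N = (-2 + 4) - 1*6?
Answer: I*√66 ≈ 8.124*I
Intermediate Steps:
N = 2 (N = -((-2 + 4) - 1*6)/2 = -(2 - 6)/2 = -½*(-4) = 2)
L(A) = 18 + 4*A (L(A) = 2*((9 + A) + A) = 2*(9 + 2*A) = 18 + 4*A)
√((-21*(-16))*N + L(-189)) = √(-21*(-16)*2 + (18 + 4*(-189))) = √(336*2 + (18 - 756)) = √(672 - 738) = √(-66) = I*√66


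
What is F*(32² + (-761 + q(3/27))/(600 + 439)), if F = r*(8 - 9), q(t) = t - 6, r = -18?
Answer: 19137044/1039 ≈ 18419.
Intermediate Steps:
q(t) = -6 + t
F = 18 (F = -18*(8 - 9) = -18*(-1) = 18)
F*(32² + (-761 + q(3/27))/(600 + 439)) = 18*(32² + (-761 + (-6 + 3/27))/(600 + 439)) = 18*(1024 + (-761 + (-6 + 3*(1/27)))/1039) = 18*(1024 + (-761 + (-6 + ⅑))*(1/1039)) = 18*(1024 + (-761 - 53/9)*(1/1039)) = 18*(1024 - 6902/9*1/1039) = 18*(1024 - 6902/9351) = 18*(9568522/9351) = 19137044/1039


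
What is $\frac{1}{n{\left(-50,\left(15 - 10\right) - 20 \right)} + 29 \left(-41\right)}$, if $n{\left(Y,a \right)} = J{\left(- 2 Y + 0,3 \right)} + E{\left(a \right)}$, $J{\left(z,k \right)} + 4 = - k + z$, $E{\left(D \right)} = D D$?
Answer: $- \frac{1}{871} \approx -0.0011481$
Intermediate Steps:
$E{\left(D \right)} = D^{2}$
$J{\left(z,k \right)} = -4 + z - k$ ($J{\left(z,k \right)} = -4 - \left(k - z\right) = -4 + z - k$)
$n{\left(Y,a \right)} = -7 + a^{2} - 2 Y$ ($n{\left(Y,a \right)} = \left(-4 + \left(- 2 Y + 0\right) - 3\right) + a^{2} = \left(-4 - 2 Y - 3\right) + a^{2} = \left(-7 - 2 Y\right) + a^{2} = -7 + a^{2} - 2 Y$)
$\frac{1}{n{\left(-50,\left(15 - 10\right) - 20 \right)} + 29 \left(-41\right)} = \frac{1}{\left(-7 + \left(\left(15 - 10\right) - 20\right)^{2} - -100\right) + 29 \left(-41\right)} = \frac{1}{\left(-7 + \left(5 - 20\right)^{2} + 100\right) - 1189} = \frac{1}{\left(-7 + \left(-15\right)^{2} + 100\right) - 1189} = \frac{1}{\left(-7 + 225 + 100\right) - 1189} = \frac{1}{318 - 1189} = \frac{1}{-871} = - \frac{1}{871}$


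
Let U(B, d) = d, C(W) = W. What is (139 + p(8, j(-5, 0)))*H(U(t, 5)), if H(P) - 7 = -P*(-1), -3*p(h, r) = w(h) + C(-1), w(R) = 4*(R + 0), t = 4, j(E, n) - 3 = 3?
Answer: 1544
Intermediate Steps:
j(E, n) = 6 (j(E, n) = 3 + 3 = 6)
w(R) = 4*R
p(h, r) = ⅓ - 4*h/3 (p(h, r) = -(4*h - 1)/3 = -(-1 + 4*h)/3 = ⅓ - 4*h/3)
H(P) = 7 + P (H(P) = 7 - P*(-1) = 7 + P)
(139 + p(8, j(-5, 0)))*H(U(t, 5)) = (139 + (⅓ - 4/3*8))*(7 + 5) = (139 + (⅓ - 32/3))*12 = (139 - 31/3)*12 = (386/3)*12 = 1544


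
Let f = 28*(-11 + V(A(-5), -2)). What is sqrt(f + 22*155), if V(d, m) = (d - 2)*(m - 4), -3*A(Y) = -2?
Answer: sqrt(3326) ≈ 57.672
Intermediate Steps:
A(Y) = 2/3 (A(Y) = -1/3*(-2) = 2/3)
V(d, m) = (-4 + m)*(-2 + d) (V(d, m) = (-2 + d)*(-4 + m) = (-4 + m)*(-2 + d))
f = -84 (f = 28*(-11 + (8 - 4*2/3 - 2*(-2) + (2/3)*(-2))) = 28*(-11 + (8 - 8/3 + 4 - 4/3)) = 28*(-11 + 8) = 28*(-3) = -84)
sqrt(f + 22*155) = sqrt(-84 + 22*155) = sqrt(-84 + 3410) = sqrt(3326)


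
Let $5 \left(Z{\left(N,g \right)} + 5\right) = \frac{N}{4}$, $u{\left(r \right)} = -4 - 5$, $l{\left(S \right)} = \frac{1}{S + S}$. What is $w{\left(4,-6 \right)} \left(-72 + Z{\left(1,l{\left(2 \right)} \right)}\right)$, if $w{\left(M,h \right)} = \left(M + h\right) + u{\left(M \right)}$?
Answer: $\frac{16929}{20} \approx 846.45$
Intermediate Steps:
$l{\left(S \right)} = \frac{1}{2 S}$
$u{\left(r \right)} = -9$ ($u{\left(r \right)} = -4 - 5 = -9$)
$Z{\left(N,g \right)} = -5 + \frac{N}{20}$ ($Z{\left(N,g \right)} = -5 + \frac{N \frac{1}{4}}{5} = -5 + \frac{\frac{1}{4} N}{5} = -5 + \frac{N}{20}$)
$w{\left(M,h \right)} = -9 + M + h$ ($w{\left(M,h \right)} = \left(M + h\right) - 9 = -9 + M + h$)
$w{\left(4,-6 \right)} \left(-72 + Z{\left(1,l{\left(2 \right)} \right)}\right) = \left(-9 + 4 - 6\right) \left(-72 + \left(-5 + \frac{1}{20} \cdot 1\right)\right) = - 11 \left(-72 + \left(-5 + \frac{1}{20}\right)\right) = - 11 \left(-72 - \frac{99}{20}\right) = \left(-11\right) \left(- \frac{1539}{20}\right) = \frac{16929}{20}$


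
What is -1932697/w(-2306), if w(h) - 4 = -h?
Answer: -1932697/2310 ≈ -836.67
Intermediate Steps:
w(h) = 4 - h
-1932697/w(-2306) = -1932697/(4 - 1*(-2306)) = -1932697/(4 + 2306) = -1932697/2310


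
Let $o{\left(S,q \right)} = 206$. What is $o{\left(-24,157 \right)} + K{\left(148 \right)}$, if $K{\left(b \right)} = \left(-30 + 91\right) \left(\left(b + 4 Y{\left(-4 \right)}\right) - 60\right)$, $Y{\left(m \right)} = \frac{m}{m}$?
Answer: $5818$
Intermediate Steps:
$Y{\left(m \right)} = 1$
$K{\left(b \right)} = -3416 + 61 b$ ($K{\left(b \right)} = \left(-30 + 91\right) \left(\left(b + 4 \cdot 1\right) - 60\right) = 61 \left(\left(b + 4\right) - 60\right) = 61 \left(\left(4 + b\right) - 60\right) = 61 \left(-56 + b\right) = -3416 + 61 b$)
$o{\left(-24,157 \right)} + K{\left(148 \right)} = 206 + \left(-3416 + 61 \cdot 148\right) = 206 + \left(-3416 + 9028\right) = 206 + 5612 = 5818$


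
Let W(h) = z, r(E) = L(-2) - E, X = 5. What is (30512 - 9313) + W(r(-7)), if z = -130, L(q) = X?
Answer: 21069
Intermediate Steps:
L(q) = 5
r(E) = 5 - E
W(h) = -130
(30512 - 9313) + W(r(-7)) = (30512 - 9313) - 130 = 21199 - 130 = 21069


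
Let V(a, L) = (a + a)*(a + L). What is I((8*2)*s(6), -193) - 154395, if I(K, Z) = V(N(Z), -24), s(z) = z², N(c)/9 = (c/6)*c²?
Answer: 465143899858659/2 ≈ 2.3257e+14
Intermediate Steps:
N(c) = 3*c³/2 (N(c) = 9*((c/6)*c²) = 9*(c³/6) = 3*c³/2)
V(a, L) = 2*a*(L + a) (V(a, L) = (2*a)*(L + a) = 2*a*(L + a))
I(K, Z) = 3*Z³*(-24 + 3*Z³/2) (I(K, Z) = 2*(3*Z³/2)*(-24 + 3*Z³/2) = 3*Z³*(-24 + 3*Z³/2))
I((8*2)*s(6), -193) - 154395 = (9/2)*(-193)³*(-16 + (-193)³) - 154395 = (9/2)*(-7189057)*(-16 - 7189057) - 154395 = (9/2)*(-7189057)*(-7189073) - 154395 = 465143900167449/2 - 154395 = 465143899858659/2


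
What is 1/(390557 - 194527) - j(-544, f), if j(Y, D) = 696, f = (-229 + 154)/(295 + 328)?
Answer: -136436879/196030 ≈ -696.00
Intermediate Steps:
f = -75/623 ≈ -0.12039
1/(390557 - 194527) - j(-544, f) = 1/(390557 - 194527) - 1*696 = 1/196030 - 696 = -136436879/196030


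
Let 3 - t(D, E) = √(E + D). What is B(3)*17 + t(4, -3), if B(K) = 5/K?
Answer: 91/3 ≈ 30.333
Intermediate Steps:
t(D, E) = 3 - √(D + E) (t(D, E) = 3 - √(E + D) = 3 - √(D + E))
B(3)*17 + t(4, -3) = (5/3)*17 + (3 - √(4 - 3)) = (5*(⅓))*17 + (3 - √1) = (5/3)*17 + (3 - 1*1) = 85/3 + (3 - 1) = 85/3 + 2 = 91/3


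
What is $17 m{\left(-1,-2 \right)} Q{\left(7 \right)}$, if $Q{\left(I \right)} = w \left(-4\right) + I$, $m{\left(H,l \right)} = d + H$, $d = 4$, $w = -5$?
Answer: $1377$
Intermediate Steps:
$m{\left(H,l \right)} = 4 + H$
$Q{\left(I \right)} = 20 + I$ ($Q{\left(I \right)} = \left(-5\right) \left(-4\right) + I = 20 + I$)
$17 m{\left(-1,-2 \right)} Q{\left(7 \right)} = 17 \left(4 - 1\right) \left(20 + 7\right) = 17 \cdot 3 \cdot 27 = 51 \cdot 27 = 1377$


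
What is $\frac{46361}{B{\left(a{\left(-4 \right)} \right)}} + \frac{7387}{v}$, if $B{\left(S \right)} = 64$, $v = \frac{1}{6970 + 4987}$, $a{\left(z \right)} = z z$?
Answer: $\frac{5652933337}{64} \approx 8.8327 \cdot 10^{7}$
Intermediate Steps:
$a{\left(z \right)} = z^{2}$
$v = \frac{1}{11957} \approx 8.3633 \cdot 10^{-5}$
$\frac{46361}{B{\left(a{\left(-4 \right)} \right)}} + \frac{7387}{v} = \frac{46361}{64} + 7387 \frac{1}{\frac{1}{11957}} = 46361 \cdot \frac{1}{64} + 7387 \cdot 11957 = \frac{46361}{64} + 88326359 = \frac{5652933337}{64}$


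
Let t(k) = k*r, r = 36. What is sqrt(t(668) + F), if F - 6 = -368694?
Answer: 8*I*sqrt(5385) ≈ 587.06*I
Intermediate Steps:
t(k) = 36*k (t(k) = k*36 = 36*k)
F = -368688 (F = 6 - 368694 = -368688)
sqrt(t(668) + F) = sqrt(36*668 - 368688) = sqrt(24048 - 368688) = sqrt(-344640) = 8*I*sqrt(5385)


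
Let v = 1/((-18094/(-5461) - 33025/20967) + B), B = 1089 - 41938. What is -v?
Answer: 114500787/4677043620790 ≈ 2.4481e-5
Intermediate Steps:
B = -40849
v = -114500787/4677043620790 (v = 1/((-18094/(-5461) - 33025/20967) - 40849) = 1/((-18094*(-1/5461) - 33025*1/20967) - 40849) = 1/((18094/5461 - 33025/20967) - 40849) = 1/(199027373/114500787 - 40849) = 1/(-4677043620790/114500787) = -114500787/4677043620790 ≈ -2.4481e-5)
-v = -1*(-114500787/4677043620790) = 114500787/4677043620790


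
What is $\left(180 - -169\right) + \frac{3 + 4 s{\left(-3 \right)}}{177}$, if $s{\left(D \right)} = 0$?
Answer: $\frac{20592}{59} \approx 349.02$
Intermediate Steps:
$\left(180 - -169\right) + \frac{3 + 4 s{\left(-3 \right)}}{177} = \left(180 - -169\right) + \frac{3 + 4 \cdot 0}{177} = \left(180 + 169\right) + \left(3 + 0\right) \frac{1}{177} = 349 + 3 \cdot \frac{1}{177} = 349 + \frac{1}{59} = \frac{20592}{59}$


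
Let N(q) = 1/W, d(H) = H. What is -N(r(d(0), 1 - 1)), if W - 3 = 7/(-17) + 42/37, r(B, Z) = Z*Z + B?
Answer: -629/2342 ≈ -0.26857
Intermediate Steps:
r(B, Z) = B + Z**2 (r(B, Z) = Z**2 + B = B + Z**2)
W = 2342/629 (W = 3 + (7/(-17) + 42/37) = 3 + (7*(-1/17) + 42*(1/37)) = 3 + (-7/17 + 42/37) = 3 + 455/629 = 2342/629 ≈ 3.7234)
N(q) = 629/2342 (N(q) = 1/(2342/629) = 629/2342)
-N(r(d(0), 1 - 1)) = -1*629/2342 = -629/2342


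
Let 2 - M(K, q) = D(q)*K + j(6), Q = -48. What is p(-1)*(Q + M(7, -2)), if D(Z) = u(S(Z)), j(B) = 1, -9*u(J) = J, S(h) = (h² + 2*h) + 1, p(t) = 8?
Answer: -3328/9 ≈ -369.78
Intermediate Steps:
S(h) = 1 + h² + 2*h
u(J) = -J/9
D(Z) = -⅑ - 2*Z/9 - Z²/9 (D(Z) = -(1 + Z² + 2*Z)/9 = -⅑ - 2*Z/9 - Z²/9)
M(K, q) = 1 - K*(-⅑ - 2*q/9 - q²/9) (M(K, q) = 2 - ((-⅑ - 2*q/9 - q²/9)*K + 1) = 2 - (K*(-⅑ - 2*q/9 - q²/9) + 1) = 2 - (1 + K*(-⅑ - 2*q/9 - q²/9)) = 2 + (-1 - K*(-⅑ - 2*q/9 - q²/9)) = 1 - K*(-⅑ - 2*q/9 - q²/9))
p(-1)*(Q + M(7, -2)) = 8*(-48 + (1 + (⅑)*7*(1 + (-2)² + 2*(-2)))) = 8*(-48 + (1 + (⅑)*7*(1 + 4 - 4))) = 8*(-48 + (1 + (⅑)*7*1)) = 8*(-48 + (1 + 7/9)) = 8*(-48 + 16/9) = 8*(-416/9) = -3328/9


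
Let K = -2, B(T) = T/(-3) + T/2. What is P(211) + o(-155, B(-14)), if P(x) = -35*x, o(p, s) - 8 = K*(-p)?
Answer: -7687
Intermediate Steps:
B(T) = T/6 (B(T) = T*(-⅓) + T*(½) = -T/3 + T/2 = T/6)
o(p, s) = 8 + 2*p (o(p, s) = 8 - (-2)*p = 8 + 2*p)
P(211) + o(-155, B(-14)) = -35*211 + (8 + 2*(-155)) = -7385 + (8 - 310) = -7385 - 302 = -7687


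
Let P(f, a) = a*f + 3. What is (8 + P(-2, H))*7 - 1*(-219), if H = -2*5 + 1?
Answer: 422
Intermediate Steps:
H = -9 (H = -10 + 1 = -9)
P(f, a) = 3 + a*f
(8 + P(-2, H))*7 - 1*(-219) = (8 + (3 - 9*(-2)))*7 - 1*(-219) = (8 + (3 + 18))*7 + 219 = (8 + 21)*7 + 219 = 29*7 + 219 = 203 + 219 = 422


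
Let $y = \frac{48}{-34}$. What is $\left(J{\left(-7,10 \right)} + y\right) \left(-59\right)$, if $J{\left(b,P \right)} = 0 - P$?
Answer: $\frac{11446}{17} \approx 673.29$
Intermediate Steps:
$J{\left(b,P \right)} = - P$
$y = - \frac{24}{17}$ ($y = 48 \left(- \frac{1}{34}\right) = - \frac{24}{17} \approx -1.4118$)
$\left(J{\left(-7,10 \right)} + y\right) \left(-59\right) = \left(\left(-1\right) 10 - \frac{24}{17}\right) \left(-59\right) = \left(-10 - \frac{24}{17}\right) \left(-59\right) = \left(- \frac{194}{17}\right) \left(-59\right) = \frac{11446}{17}$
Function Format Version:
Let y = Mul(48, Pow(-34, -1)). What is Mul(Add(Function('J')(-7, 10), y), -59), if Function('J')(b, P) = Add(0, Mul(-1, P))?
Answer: Rational(11446, 17) ≈ 673.29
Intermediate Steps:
Function('J')(b, P) = Mul(-1, P)
y = Rational(-24, 17) (y = Mul(48, Rational(-1, 34)) = Rational(-24, 17) ≈ -1.4118)
Mul(Add(Function('J')(-7, 10), y), -59) = Mul(Add(Mul(-1, 10), Rational(-24, 17)), -59) = Mul(Add(-10, Rational(-24, 17)), -59) = Mul(Rational(-194, 17), -59) = Rational(11446, 17)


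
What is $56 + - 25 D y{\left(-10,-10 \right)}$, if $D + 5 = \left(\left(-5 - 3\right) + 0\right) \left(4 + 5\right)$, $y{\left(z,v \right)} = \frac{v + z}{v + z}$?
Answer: $1981$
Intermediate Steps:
$y{\left(z,v \right)} = 1$
$D = -77$ ($D = -5 + \left(\left(-5 - 3\right) + 0\right) \left(4 + 5\right) = -5 + \left(-8 + 0\right) 9 = -5 - 72 = -77$)
$56 + - 25 D y{\left(-10,-10 \right)} = 56 + \left(-25\right) \left(-77\right) 1 = 56 + 1925 \cdot 1 = 56 + 1925 = 1981$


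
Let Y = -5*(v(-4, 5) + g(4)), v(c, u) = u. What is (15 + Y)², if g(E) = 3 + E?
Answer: 2025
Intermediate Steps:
Y = -60 (Y = -5*(5 + (3 + 4)) = -5*(5 + 7) = -5*12 = -60)
(15 + Y)² = (15 - 60)² = (-45)² = 2025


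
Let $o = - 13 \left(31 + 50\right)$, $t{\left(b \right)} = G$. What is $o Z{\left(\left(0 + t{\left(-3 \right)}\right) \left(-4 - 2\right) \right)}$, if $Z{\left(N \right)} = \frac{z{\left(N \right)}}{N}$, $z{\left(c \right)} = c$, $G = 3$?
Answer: $-1053$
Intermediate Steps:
$t{\left(b \right)} = 3$
$Z{\left(N \right)} = 1$ ($Z{\left(N \right)} = \frac{N}{N} = 1$)
$o = -1053$ ($o = \left(-13\right) 81 = -1053$)
$o Z{\left(\left(0 + t{\left(-3 \right)}\right) \left(-4 - 2\right) \right)} = \left(-1053\right) 1 = -1053$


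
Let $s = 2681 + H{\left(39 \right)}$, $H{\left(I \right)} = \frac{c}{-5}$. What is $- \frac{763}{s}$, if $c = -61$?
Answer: $- \frac{3815}{13466} \approx -0.28331$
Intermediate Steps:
$H{\left(I \right)} = \frac{61}{5}$ ($H{\left(I \right)} = - \frac{61}{-5} = \left(-61\right) \left(- \frac{1}{5}\right) = \frac{61}{5}$)
$s = \frac{13466}{5}$ ($s = 2681 + \frac{61}{5} = \frac{13466}{5} \approx 2693.2$)
$- \frac{763}{s} = - \frac{763}{\frac{13466}{5}} = \left(-763\right) \frac{5}{13466} = - \frac{3815}{13466}$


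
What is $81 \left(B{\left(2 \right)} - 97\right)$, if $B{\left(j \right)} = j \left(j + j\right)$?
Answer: $-7209$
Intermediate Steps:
$B{\left(j \right)} = 2 j^{2}$ ($B{\left(j \right)} = j 2 j = 2 j^{2}$)
$81 \left(B{\left(2 \right)} - 97\right) = 81 \left(2 \cdot 2^{2} - 97\right) = 81 \left(2 \cdot 4 - 97\right) = 81 \left(8 - 97\right) = 81 \left(-89\right) = -7209$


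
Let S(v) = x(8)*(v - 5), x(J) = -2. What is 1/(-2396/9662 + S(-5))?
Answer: 4831/95422 ≈ 0.050628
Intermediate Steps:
S(v) = 10 - 2*v (S(v) = -2*(v - 5) = -2*(-5 + v) = 10 - 2*v)
1/(-2396/9662 + S(-5)) = 1/(-2396/9662 + (10 - 2*(-5))) = 1/(-2396*1/9662 + (10 + 10)) = 1/(-1198/4831 + 20) = 1/(95422/4831) = 4831/95422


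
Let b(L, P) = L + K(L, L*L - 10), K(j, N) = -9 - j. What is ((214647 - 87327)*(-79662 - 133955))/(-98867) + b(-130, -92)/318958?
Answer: 8674929239379717/31534420586 ≈ 2.7509e+5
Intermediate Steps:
b(L, P) = -9 (b(L, P) = L + (-9 - L) = -9)
((214647 - 87327)*(-79662 - 133955))/(-98867) + b(-130, -92)/318958 = ((214647 - 87327)*(-79662 - 133955))/(-98867) - 9/318958 = (127320*(-213617))*(-1/98867) - 9*1/318958 = -27197716440*(-1/98867) - 9/318958 = 27197716440/98867 - 9/318958 = 8674929239379717/31534420586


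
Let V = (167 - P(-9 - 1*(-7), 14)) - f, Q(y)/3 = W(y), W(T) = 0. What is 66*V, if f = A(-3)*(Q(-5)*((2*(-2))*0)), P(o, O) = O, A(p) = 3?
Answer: 10098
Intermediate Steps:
Q(y) = 0 (Q(y) = 3*0 = 0)
f = 0 (f = 3*(0*((2*(-2))*0)) = 3*(0*(-4*0)) = 3*(0*0) = 3*0 = 0)
V = 153 (V = (167 - 1*14) - 1*0 = (167 - 14) + 0 = 153 + 0 = 153)
66*V = 66*153 = 10098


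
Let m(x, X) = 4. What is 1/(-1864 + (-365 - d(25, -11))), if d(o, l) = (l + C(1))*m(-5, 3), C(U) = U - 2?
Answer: -1/2181 ≈ -0.00045851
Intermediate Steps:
C(U) = -2 + U
d(o, l) = -4 + 4*l (d(o, l) = (l + (-2 + 1))*4 = (l - 1)*4 = (-1 + l)*4 = -4 + 4*l)
1/(-1864 + (-365 - d(25, -11))) = 1/(-1864 + (-365 - (-4 + 4*(-11)))) = 1/(-1864 + (-365 - (-4 - 44))) = 1/(-1864 + (-365 - 1*(-48))) = 1/(-1864 + (-365 + 48)) = 1/(-1864 - 317) = 1/(-2181) = -1/2181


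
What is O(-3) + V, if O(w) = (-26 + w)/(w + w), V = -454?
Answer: -2695/6 ≈ -449.17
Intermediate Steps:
O(w) = (-26 + w)/(2*w) (O(w) = (-26 + w)/((2*w)) = (-26 + w)*(1/(2*w)) = (-26 + w)/(2*w))
O(-3) + V = (½)*(-26 - 3)/(-3) - 454 = (½)*(-⅓)*(-29) - 454 = 29/6 - 454 = -2695/6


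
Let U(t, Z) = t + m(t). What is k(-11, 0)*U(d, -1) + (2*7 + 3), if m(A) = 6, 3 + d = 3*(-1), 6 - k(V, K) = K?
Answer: 17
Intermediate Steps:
k(V, K) = 6 - K
d = -6 (d = -3 + 3*(-1) = -3 - 3 = -6)
U(t, Z) = 6 + t (U(t, Z) = t + 6 = 6 + t)
k(-11, 0)*U(d, -1) + (2*7 + 3) = (6 - 1*0)*(6 - 6) + (2*7 + 3) = (6 + 0)*0 + (14 + 3) = 6*0 + 17 = 0 + 17 = 17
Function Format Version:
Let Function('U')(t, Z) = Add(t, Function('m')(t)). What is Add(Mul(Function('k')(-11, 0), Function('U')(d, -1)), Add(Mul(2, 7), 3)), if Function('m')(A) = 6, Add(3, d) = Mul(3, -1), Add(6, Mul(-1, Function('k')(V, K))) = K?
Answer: 17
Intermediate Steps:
Function('k')(V, K) = Add(6, Mul(-1, K))
d = -6 (d = Add(-3, Mul(3, -1)) = Add(-3, -3) = -6)
Function('U')(t, Z) = Add(6, t) (Function('U')(t, Z) = Add(t, 6) = Add(6, t))
Add(Mul(Function('k')(-11, 0), Function('U')(d, -1)), Add(Mul(2, 7), 3)) = Add(Mul(Add(6, Mul(-1, 0)), Add(6, -6)), Add(Mul(2, 7), 3)) = Add(Mul(Add(6, 0), 0), Add(14, 3)) = Add(Mul(6, 0), 17) = Add(0, 17) = 17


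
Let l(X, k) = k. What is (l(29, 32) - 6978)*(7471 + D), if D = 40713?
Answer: -334686064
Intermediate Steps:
(l(29, 32) - 6978)*(7471 + D) = (32 - 6978)*(7471 + 40713) = -6946*48184 = -334686064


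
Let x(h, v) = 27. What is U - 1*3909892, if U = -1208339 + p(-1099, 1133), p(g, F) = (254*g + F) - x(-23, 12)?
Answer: -5396271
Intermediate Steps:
p(g, F) = -27 + F + 254*g (p(g, F) = (254*g + F) - 1*27 = (F + 254*g) - 27 = -27 + F + 254*g)
U = -1486379 (U = -1208339 + (-27 + 1133 + 254*(-1099)) = -1208339 + (-27 + 1133 - 279146) = -1208339 - 278040 = -1486379)
U - 1*3909892 = -1486379 - 1*3909892 = -1486379 - 3909892 = -5396271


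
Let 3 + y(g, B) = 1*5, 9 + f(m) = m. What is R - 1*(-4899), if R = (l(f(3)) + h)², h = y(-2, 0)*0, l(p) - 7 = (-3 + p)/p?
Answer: 19885/4 ≈ 4971.3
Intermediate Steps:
f(m) = -9 + m
y(g, B) = 2 (y(g, B) = -3 + 1*5 = -3 + 5 = 2)
l(p) = 7 + (-3 + p)/p
h = 0 (h = 2*0 = 0)
R = 289/4 (R = ((8 - 3/(-9 + 3)) + 0)² = ((8 - 3/(-6)) + 0)² = ((8 - 3*(-⅙)) + 0)² = ((8 + ½) + 0)² = (17/2 + 0)² = (17/2)² = 289/4 ≈ 72.250)
R - 1*(-4899) = 289/4 - 1*(-4899) = 289/4 + 4899 = 19885/4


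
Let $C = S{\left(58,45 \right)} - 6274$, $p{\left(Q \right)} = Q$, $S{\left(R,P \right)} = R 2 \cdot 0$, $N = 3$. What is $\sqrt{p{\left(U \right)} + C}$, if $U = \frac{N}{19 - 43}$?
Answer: $\frac{39 i \sqrt{66}}{4} \approx 79.209 i$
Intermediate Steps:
$U = - \frac{1}{8}$ ($U = \frac{3}{19 - 43} = \frac{3}{-24} = 3 \left(- \frac{1}{24}\right) = - \frac{1}{8} \approx -0.125$)
$S{\left(R,P \right)} = 0$ ($S{\left(R,P \right)} = 2 R 0 = 0$)
$C = -6274$ ($C = 0 - 6274 = -6274$)
$\sqrt{p{\left(U \right)} + C} = \sqrt{- \frac{1}{8} - 6274} = \sqrt{- \frac{50193}{8}} = \frac{39 i \sqrt{66}}{4}$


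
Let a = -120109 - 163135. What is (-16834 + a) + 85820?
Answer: -214258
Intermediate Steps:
a = -283244
(-16834 + a) + 85820 = (-16834 - 283244) + 85820 = -300078 + 85820 = -214258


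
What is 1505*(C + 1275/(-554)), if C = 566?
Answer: 469994945/554 ≈ 8.4837e+5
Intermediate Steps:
1505*(C + 1275/(-554)) = 1505*(566 + 1275/(-554)) = 1505*(566 + 1275*(-1/554)) = 1505*(566 - 1275/554) = 1505*(312289/554) = 469994945/554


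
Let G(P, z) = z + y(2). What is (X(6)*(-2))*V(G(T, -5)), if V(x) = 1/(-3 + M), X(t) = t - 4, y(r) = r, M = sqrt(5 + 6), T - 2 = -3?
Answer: -6 - 2*sqrt(11) ≈ -12.633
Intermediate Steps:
T = -1 (T = 2 - 3 = -1)
M = sqrt(11) ≈ 3.3166
X(t) = -4 + t
G(P, z) = 2 + z (G(P, z) = z + 2 = 2 + z)
V(x) = 1/(-3 + sqrt(11))
(X(6)*(-2))*V(G(T, -5)) = ((-4 + 6)*(-2))*(3/2 + sqrt(11)/2) = (2*(-2))*(3/2 + sqrt(11)/2) = -4*(3/2 + sqrt(11)/2) = -6 - 2*sqrt(11)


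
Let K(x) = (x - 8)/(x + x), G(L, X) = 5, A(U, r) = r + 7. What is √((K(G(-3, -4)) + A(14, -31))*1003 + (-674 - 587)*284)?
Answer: I*√38249690/10 ≈ 618.46*I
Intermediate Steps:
A(U, r) = 7 + r
K(x) = (-8 + x)/(2*x) (K(x) = (-8 + x)/((2*x)) = (-8 + x)*(1/(2*x)) = (-8 + x)/(2*x))
√((K(G(-3, -4)) + A(14, -31))*1003 + (-674 - 587)*284) = √(((½)*(-8 + 5)/5 + (7 - 31))*1003 + (-674 - 587)*284) = √(((½)*(⅕)*(-3) - 24)*1003 - 1261*284) = √((-3/10 - 24)*1003 - 358124) = √(-243/10*1003 - 358124) = √(-243729/10 - 358124) = √(-3824969/10) = I*√38249690/10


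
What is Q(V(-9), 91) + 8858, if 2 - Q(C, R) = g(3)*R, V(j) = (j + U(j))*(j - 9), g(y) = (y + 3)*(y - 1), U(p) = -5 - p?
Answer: 7768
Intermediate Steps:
g(y) = (-1 + y)*(3 + y) (g(y) = (3 + y)*(-1 + y) = (-1 + y)*(3 + y))
V(j) = 45 - 5*j (V(j) = (j + (-5 - j))*(j - 9) = -5*(-9 + j) = 45 - 5*j)
Q(C, R) = 2 - 12*R (Q(C, R) = 2 - (-3 + 3² + 2*3)*R = 2 - (-3 + 9 + 6)*R = 2 - 12*R)
Q(V(-9), 91) + 8858 = (2 - 12*91) + 8858 = (2 - 1092) + 8858 = -1090 + 8858 = 7768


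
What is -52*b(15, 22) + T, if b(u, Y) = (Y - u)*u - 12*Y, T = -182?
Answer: 8086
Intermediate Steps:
b(u, Y) = -12*Y + u*(Y - u) (b(u, Y) = u*(Y - u) - 12*Y = -12*Y + u*(Y - u))
-52*b(15, 22) + T = -52*(-1*15**2 - 12*22 + 22*15) - 182 = -52*(-1*225 - 264 + 330) - 182 = -52*(-225 - 264 + 330) - 182 = -52*(-159) - 182 = 8268 - 182 = 8086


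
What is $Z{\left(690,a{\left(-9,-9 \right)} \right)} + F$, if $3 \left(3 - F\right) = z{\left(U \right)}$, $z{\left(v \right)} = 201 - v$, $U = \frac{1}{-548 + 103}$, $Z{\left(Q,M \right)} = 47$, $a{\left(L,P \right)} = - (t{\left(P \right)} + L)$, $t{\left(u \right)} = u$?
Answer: $- \frac{22696}{1335} \approx -17.001$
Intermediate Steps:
$a{\left(L,P \right)} = - L - P$ ($a{\left(L,P \right)} = - (P + L) = - (L + P) = - L - P$)
$U = - \frac{1}{445}$ ($U = \frac{1}{-445} = - \frac{1}{445} \approx -0.0022472$)
$F = - \frac{85441}{1335}$ ($F = 3 - \frac{201 - - \frac{1}{445}}{3} = 3 - \frac{201 + \frac{1}{445}}{3} = 3 - \frac{89446}{1335} = - \frac{85441}{1335} \approx -64.001$)
$Z{\left(690,a{\left(-9,-9 \right)} \right)} + F = 47 - \frac{85441}{1335} = - \frac{22696}{1335}$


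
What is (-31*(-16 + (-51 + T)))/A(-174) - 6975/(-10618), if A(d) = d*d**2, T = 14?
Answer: 18363511013/27967939416 ≈ 0.65659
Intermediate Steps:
A(d) = d**3
(-31*(-16 + (-51 + T)))/A(-174) - 6975/(-10618) = (-31*(-16 + (-51 + 14)))/((-174)**3) - 6975/(-10618) = -31*(-16 - 37)/(-5268024) - 6975*(-1/10618) = -31*(-53)*(-1/5268024) + 6975/10618 = 1643*(-1/5268024) + 6975/10618 = -1643/5268024 + 6975/10618 = 18363511013/27967939416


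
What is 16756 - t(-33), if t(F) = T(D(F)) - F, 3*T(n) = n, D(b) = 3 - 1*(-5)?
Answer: 50161/3 ≈ 16720.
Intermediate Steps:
D(b) = 8 (D(b) = 3 + 5 = 8)
T(n) = n/3
t(F) = 8/3 - F (t(F) = (⅓)*8 - F = 8/3 - F)
16756 - t(-33) = 16756 - (8/3 - 1*(-33)) = 16756 - (8/3 + 33) = 16756 - 1*107/3 = 16756 - 107/3 = 50161/3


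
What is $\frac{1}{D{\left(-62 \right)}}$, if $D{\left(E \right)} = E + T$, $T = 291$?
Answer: $\frac{1}{229} \approx 0.0043668$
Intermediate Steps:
$D{\left(E \right)} = 291 + E$ ($D{\left(E \right)} = E + 291 = 291 + E$)
$\frac{1}{D{\left(-62 \right)}} = \frac{1}{291 - 62} = \frac{1}{229}$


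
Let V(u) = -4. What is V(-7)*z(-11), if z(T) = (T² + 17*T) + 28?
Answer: 152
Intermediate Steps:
z(T) = 28 + T² + 17*T
V(-7)*z(-11) = -4*(28 + (-11)² + 17*(-11)) = -4*(28 + 121 - 187) = -4*(-38) = 152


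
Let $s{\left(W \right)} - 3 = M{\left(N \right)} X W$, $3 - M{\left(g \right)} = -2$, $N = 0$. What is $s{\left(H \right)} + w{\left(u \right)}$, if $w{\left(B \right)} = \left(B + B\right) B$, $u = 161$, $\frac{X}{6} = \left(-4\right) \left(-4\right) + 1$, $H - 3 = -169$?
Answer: $-32815$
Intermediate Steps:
$H = -166$ ($H = 3 - 169 = -166$)
$X = 102$ ($X = 6 \left(\left(-4\right) \left(-4\right) + 1\right) = 6 \left(16 + 1\right) = 6 \cdot 17 = 102$)
$w{\left(B \right)} = 2 B^{2}$ ($w{\left(B \right)} = 2 B B = 2 B^{2}$)
$M{\left(g \right)} = 5$ ($M{\left(g \right)} = 3 - -2 = 3 + 2 = 5$)
$s{\left(W \right)} = 3 + 510 W$ ($s{\left(W \right)} = 3 + 5 \cdot 102 W = 3 + 510 W$)
$s{\left(H \right)} + w{\left(u \right)} = \left(3 + 510 \left(-166\right)\right) + 2 \cdot 161^{2} = \left(3 - 84660\right) + 2 \cdot 25921 = -84657 + 51842 = -32815$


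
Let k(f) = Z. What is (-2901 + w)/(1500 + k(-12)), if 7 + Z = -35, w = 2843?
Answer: -29/729 ≈ -0.039780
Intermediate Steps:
Z = -42 (Z = -7 - 35 = -42)
k(f) = -42
(-2901 + w)/(1500 + k(-12)) = (-2901 + 2843)/(1500 - 42) = -58/1458 = -58*1/1458 = -29/729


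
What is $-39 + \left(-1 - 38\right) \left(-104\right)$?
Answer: $4017$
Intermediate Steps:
$-39 + \left(-1 - 38\right) \left(-104\right) = -39 - -4056 = -39 + 4056 = 4017$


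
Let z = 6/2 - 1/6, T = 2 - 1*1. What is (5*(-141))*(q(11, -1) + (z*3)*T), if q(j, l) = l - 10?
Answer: 3525/2 ≈ 1762.5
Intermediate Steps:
T = 1 (T = 2 - 1 = 1)
z = 17/6 (z = 6*(½) - 1*⅙ = 3 - ⅙ = 17/6 ≈ 2.8333)
q(j, l) = -10 + l
(5*(-141))*(q(11, -1) + (z*3)*T) = (5*(-141))*((-10 - 1) + ((17/6)*3)*1) = -705*(-11 + (17/2)*1) = -705*(-11 + 17/2) = -705*(-5/2) = 3525/2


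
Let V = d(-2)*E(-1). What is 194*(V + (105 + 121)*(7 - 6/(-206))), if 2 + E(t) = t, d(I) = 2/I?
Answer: 31803002/103 ≈ 3.0877e+5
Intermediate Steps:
E(t) = -2 + t
V = 3 (V = (2/(-2))*(-2 - 1) = (2*(-½))*(-3) = -1*(-3) = 3)
194*(V + (105 + 121)*(7 - 6/(-206))) = 194*(3 + (105 + 121)*(7 - 6/(-206))) = 194*(3 + 226*(7 - 6*(-1/206))) = 194*(3 + 226*(7 + 3/103)) = 194*(3 + 226*(724/103)) = 194*(3 + 163624/103) = 194*(163933/103) = 31803002/103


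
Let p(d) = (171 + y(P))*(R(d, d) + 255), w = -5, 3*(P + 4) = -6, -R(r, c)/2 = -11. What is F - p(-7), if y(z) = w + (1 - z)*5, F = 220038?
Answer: 164361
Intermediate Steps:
R(r, c) = 22 (R(r, c) = -2*(-11) = 22)
P = -6 (P = -4 + (⅓)*(-6) = -4 - 2 = -6)
y(z) = -5*z (y(z) = -5 + (1 - z)*5 = -5 + (5 - 5*z) = -5*z)
p(d) = 55677 (p(d) = (171 - 5*(-6))*(22 + 255) = (171 + 30)*277 = 201*277 = 55677)
F - p(-7) = 220038 - 1*55677 = 220038 - 55677 = 164361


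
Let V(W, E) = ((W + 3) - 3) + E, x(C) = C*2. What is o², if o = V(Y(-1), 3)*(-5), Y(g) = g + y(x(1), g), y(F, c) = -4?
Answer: 100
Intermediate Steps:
x(C) = 2*C
Y(g) = -4 + g (Y(g) = g - 4 = -4 + g)
V(W, E) = E + W (V(W, E) = ((3 + W) - 3) + E = W + E = E + W)
o = 10 (o = (3 + (-4 - 1))*(-5) = (3 - 5)*(-5) = -2*(-5) = 10)
o² = 10² = 100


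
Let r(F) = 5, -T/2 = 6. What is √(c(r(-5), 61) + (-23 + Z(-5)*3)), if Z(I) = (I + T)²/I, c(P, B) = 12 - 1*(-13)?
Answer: I*√4285/5 ≈ 13.092*I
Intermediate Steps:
T = -12 (T = -2*6 = -12)
c(P, B) = 25 (c(P, B) = 12 + 13 = 25)
Z(I) = (-12 + I)²/I (Z(I) = (I - 12)²/I = (-12 + I)²/I)
√(c(r(-5), 61) + (-23 + Z(-5)*3)) = √(25 + (-23 + ((-12 - 5)²/(-5))*3)) = √(25 + (-23 - ⅕*(-17)²*3)) = √(25 + (-23 - ⅕*289*3)) = √(25 + (-23 - 289/5*3)) = √(25 + (-23 - 867/5)) = √(25 - 982/5) = √(-857/5) = I*√4285/5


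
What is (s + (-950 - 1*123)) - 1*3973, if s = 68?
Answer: -4978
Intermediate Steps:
(s + (-950 - 1*123)) - 1*3973 = (68 + (-950 - 1*123)) - 1*3973 = (68 + (-950 - 123)) - 3973 = (68 - 1073) - 3973 = -1005 - 3973 = -4978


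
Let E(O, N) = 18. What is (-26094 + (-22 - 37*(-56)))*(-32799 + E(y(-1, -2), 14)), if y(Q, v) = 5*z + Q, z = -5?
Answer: 788186364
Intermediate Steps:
y(Q, v) = -25 + Q (y(Q, v) = 5*(-5) + Q = -25 + Q)
(-26094 + (-22 - 37*(-56)))*(-32799 + E(y(-1, -2), 14)) = (-26094 + (-22 - 37*(-56)))*(-32799 + 18) = (-26094 + (-22 + 2072))*(-32781) = (-26094 + 2050)*(-32781) = -24044*(-32781) = 788186364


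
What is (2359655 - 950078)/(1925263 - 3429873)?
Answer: -1409577/1504610 ≈ -0.93684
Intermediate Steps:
(2359655 - 950078)/(1925263 - 3429873) = 1409577/(-1504610) = 1409577*(-1/1504610) = -1409577/1504610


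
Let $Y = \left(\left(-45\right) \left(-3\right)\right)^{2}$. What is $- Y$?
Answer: $-18225$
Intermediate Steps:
$Y = 18225$ ($Y = 135^{2} = 18225$)
$- Y = \left(-1\right) 18225 = -18225$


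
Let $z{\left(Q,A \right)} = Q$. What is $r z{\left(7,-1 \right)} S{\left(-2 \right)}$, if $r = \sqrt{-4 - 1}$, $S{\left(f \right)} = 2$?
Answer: $14 i \sqrt{5} \approx 31.305 i$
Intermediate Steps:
$r = i \sqrt{5}$ ($r = \sqrt{-5} = i \sqrt{5} \approx 2.2361 i$)
$r z{\left(7,-1 \right)} S{\left(-2 \right)} = i \sqrt{5} \cdot 7 \cdot 2 = 7 i \sqrt{5} \cdot 2 = 14 i \sqrt{5}$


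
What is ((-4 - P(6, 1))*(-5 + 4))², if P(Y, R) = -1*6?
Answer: 4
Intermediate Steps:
P(Y, R) = -6
((-4 - P(6, 1))*(-5 + 4))² = ((-4 - 1*(-6))*(-5 + 4))² = ((-4 + 6)*(-1))² = (2*(-1))² = (-2)² = 4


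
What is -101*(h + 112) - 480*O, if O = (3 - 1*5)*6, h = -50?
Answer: -502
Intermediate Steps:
O = -12 (O = (3 - 5)*6 = -2*6 = -12)
-101*(h + 112) - 480*O = -101*(-50 + 112) - 480*(-12) = -101*62 - 1*(-5760) = -6262 + 5760 = -502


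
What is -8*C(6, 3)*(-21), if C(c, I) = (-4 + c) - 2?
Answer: 0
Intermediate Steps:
C(c, I) = -6 + c
-8*C(6, 3)*(-21) = -8*(-6 + 6)*(-21) = -8*0*(-21) = 0*(-21) = 0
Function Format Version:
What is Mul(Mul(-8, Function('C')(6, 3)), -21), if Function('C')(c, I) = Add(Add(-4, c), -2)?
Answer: 0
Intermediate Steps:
Function('C')(c, I) = Add(-6, c)
Mul(Mul(-8, Function('C')(6, 3)), -21) = Mul(Mul(-8, Add(-6, 6)), -21) = Mul(Mul(-8, 0), -21) = Mul(0, -21) = 0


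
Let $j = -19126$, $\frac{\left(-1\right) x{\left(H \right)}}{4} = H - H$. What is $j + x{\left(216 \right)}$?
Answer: $-19126$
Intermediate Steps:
$x{\left(H \right)} = 0$ ($x{\left(H \right)} = - 4 \left(H - H\right) = \left(-4\right) 0 = 0$)
$j + x{\left(216 \right)} = -19126 + 0 = -19126$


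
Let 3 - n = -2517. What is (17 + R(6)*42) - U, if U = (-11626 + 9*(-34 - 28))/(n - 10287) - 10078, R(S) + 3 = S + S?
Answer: 81331607/7767 ≈ 10471.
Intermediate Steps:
n = 2520 (n = 3 - 1*(-2517) = 3 + 2517 = 2520)
R(S) = -3 + 2*S (R(S) = -3 + (S + S) = -3 + 2*S)
U = -78263642/7767 (U = (-11626 + 9*(-34 - 28))/(2520 - 10287) - 10078 = (-11626 + 9*(-62))/(-7767) - 10078 = (-11626 - 558)*(-1/7767) - 10078 = -12184*(-1/7767) - 10078 = 12184/7767 - 10078 = -78263642/7767 ≈ -10076.)
(17 + R(6)*42) - U = (17 + (-3 + 2*6)*42) - 1*(-78263642/7767) = (17 + (-3 + 12)*42) + 78263642/7767 = (17 + 9*42) + 78263642/7767 = (17 + 378) + 78263642/7767 = 395 + 78263642/7767 = 81331607/7767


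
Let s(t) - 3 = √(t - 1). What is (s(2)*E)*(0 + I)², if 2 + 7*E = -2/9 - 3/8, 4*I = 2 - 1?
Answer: -187/2016 ≈ -0.092758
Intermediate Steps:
I = ¼ (I = (2 - 1)/4 = (¼)*1 = ¼ ≈ 0.25000)
s(t) = 3 + √(-1 + t) (s(t) = 3 + √(t - 1) = 3 + √(-1 + t))
E = -187/504 (E = -2/7 + (-2/9 - 3/8)/7 = -2/7 + (⅐)*(-43/72) = -2/7 - 43/504 = -187/504 ≈ -0.37103)
(s(2)*E)*(0 + I)² = ((3 + √(-1 + 2))*(-187/504))*(0 + ¼)² = ((3 + √1)*(-187/504))*(¼)² = ((3 + 1)*(-187/504))*(1/16) = (4*(-187/504))*(1/16) = -187/126*1/16 = -187/2016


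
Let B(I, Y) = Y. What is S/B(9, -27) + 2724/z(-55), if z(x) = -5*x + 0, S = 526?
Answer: -71102/7425 ≈ -9.5760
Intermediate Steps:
z(x) = -5*x
S/B(9, -27) + 2724/z(-55) = 526/(-27) + 2724/((-5*(-55))) = 526*(-1/27) + 2724/275 = -526/27 + 2724*(1/275) = -526/27 + 2724/275 = -71102/7425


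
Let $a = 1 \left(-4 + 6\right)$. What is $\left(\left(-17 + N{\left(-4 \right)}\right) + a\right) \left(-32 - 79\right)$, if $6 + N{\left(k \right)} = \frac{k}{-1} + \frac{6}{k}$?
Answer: $\frac{4107}{2} \approx 2053.5$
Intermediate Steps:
$N{\left(k \right)} = -6 - k + \frac{6}{k}$ ($N{\left(k \right)} = -6 + \left(\frac{k}{-1} + \frac{6}{k}\right) = -6 + \left(k \left(-1\right) + \frac{6}{k}\right) = -6 - \left(k - \frac{6}{k}\right) = -6 - k + \frac{6}{k}$)
$a = 2$ ($a = 1 \cdot 2 = 2$)
$\left(\left(-17 + N{\left(-4 \right)}\right) + a\right) \left(-32 - 79\right) = \left(\left(-17 - \left(2 + \frac{3}{2}\right)\right) + 2\right) \left(-32 - 79\right) = \left(\left(-17 + \left(-6 + 4 + 6 \left(- \frac{1}{4}\right)\right)\right) + 2\right) \left(-32 - 79\right) = \left(\left(-17 - \frac{7}{2}\right) + 2\right) \left(-111\right) = \left(- \frac{41}{2} + 2\right) \left(-111\right) = \left(- \frac{37}{2}\right) \left(-111\right) = \frac{4107}{2}$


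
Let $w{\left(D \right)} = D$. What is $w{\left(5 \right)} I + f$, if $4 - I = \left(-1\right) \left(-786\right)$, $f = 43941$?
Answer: $40031$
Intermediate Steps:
$I = -782$ ($I = 4 - \left(-1\right) \left(-786\right) = 4 - 786 = -782$)
$w{\left(5 \right)} I + f = 5 \left(-782\right) + 43941 = -3910 + 43941 = 40031$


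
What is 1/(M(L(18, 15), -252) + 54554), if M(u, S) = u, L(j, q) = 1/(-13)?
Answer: 13/709201 ≈ 1.8330e-5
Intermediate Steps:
L(j, q) = -1/13
1/(M(L(18, 15), -252) + 54554) = 1/(-1/13 + 54554) = 1/(709201/13) = 13/709201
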